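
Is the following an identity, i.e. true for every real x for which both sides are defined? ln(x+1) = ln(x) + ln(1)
No, this is NOT an identity.

Claim: ln(x+1) = ln(x) + ln(1).
Test a specific point where both sides are defined: x = 4.
LHS = ln(x+1) ≈ 1.6094
RHS = ln(x) + ln(1) ≈ 1.3863
Since 1.6094 ≠ 1.3863, the equation fails at this point, so it cannot hold for every real x for which both sides are defined.
ln(1) = 0, so the right side is just ln(x), which differs from ln(x+1).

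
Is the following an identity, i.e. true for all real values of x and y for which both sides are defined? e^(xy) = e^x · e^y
Claim: e^(xy) = e^x · e^y.
Test a specific point where both sides are defined: x = 1/2, y = 3/2.
LHS = e^(xy) ≈ 2.1170
RHS = e^x · e^y ≈ 7.3891
Since 2.1170 ≠ 7.3891, the equation fails at this point, so it cannot hold for all real values of x and y for which both sides are defined.
e^x · e^y = e^(x+y), not e^(xy).

Conclusion: No, this is NOT an identity.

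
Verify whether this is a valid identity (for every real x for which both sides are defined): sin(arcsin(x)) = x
Claim: sin(arcsin(x)) = x.
Reasoning: For -1 ≤ x ≤ 1 (where arcsin is defined), arcsin(x) is by definition an angle whose sine equals x. Taking the sine of that angle returns x. (Note the other order, arcsin(sin x) = x, is NOT an identity.)
So the two sides agree for every real x for which both sides are defined.

Conclusion: Yes, this is an identity.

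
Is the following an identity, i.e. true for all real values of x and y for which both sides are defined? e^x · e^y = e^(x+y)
Claim: e^x · e^y = e^(x+y).
Reasoning: This is the law of exponents for a common base: multiplying powers adds exponents. E.g. from the series, (Σ x^j/j!)(Σ y^k/k!) = Σ_m (Σ_{j+k=m} x^j y^k/(j!k!)) = Σ_m (x+y)^m/m! by the binomial theorem.
So the two sides agree for all real values of x and y for which both sides are defined.

Conclusion: Yes, this is an identity.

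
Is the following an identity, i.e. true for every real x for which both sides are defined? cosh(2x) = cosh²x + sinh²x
Yes, this is an identity.

Claim: cosh(2x) = cosh²x + sinh²x.
Reasoning: cosh²x = (e^(2x) + 2 + e^(-2x))/4 and sinh²x = (e^(2x) - 2 + e^(-2x))/4. Adding gives (2e^(2x) + 2e^(-2x))/4 = (e^(2x) + e^(-2x))/2 = cosh(2x).
So the two sides agree for every real x for which both sides are defined.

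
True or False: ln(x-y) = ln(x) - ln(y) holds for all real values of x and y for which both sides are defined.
False.

Claim: ln(x-y) = ln(x) - ln(y).
Test a specific point where both sides are defined: x = 3/2, y = 1/2.
LHS = ln(x-y) ≈ 0.0000
RHS = ln(x) - ln(y) ≈ 1.0986
Since 0.0000 ≠ 1.0986, the equation fails at this point, so it cannot hold for all real values of x and y for which both sides are defined.
ln(x) - ln(y) = ln(x/y), not ln(x-y).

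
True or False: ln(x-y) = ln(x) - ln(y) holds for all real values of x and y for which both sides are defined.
Claim: ln(x-y) = ln(x) - ln(y).
Test a specific point where both sides are defined: x = 2, y = 1.
LHS = ln(x-y) ≈ 0.0000
RHS = ln(x) - ln(y) ≈ 0.6931
Since 0.0000 ≠ 0.6931, the equation fails at this point, so it cannot hold for all real values of x and y for which both sides are defined.
ln(x) - ln(y) = ln(x/y), not ln(x-y).

Conclusion: False.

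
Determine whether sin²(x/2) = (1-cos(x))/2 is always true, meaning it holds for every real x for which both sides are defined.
Yes, this is an identity.

Claim: sin²(x/2) = (1-cos(x))/2.
Reasoning: Use cos(2θ) = 1 - 2sin²θ with θ = x/2: cos(x) = 1 - 2sin²(x/2). Solving for sin²(x/2) gives (1 - cos(x))/2.
So the two sides agree for every real x for which both sides are defined.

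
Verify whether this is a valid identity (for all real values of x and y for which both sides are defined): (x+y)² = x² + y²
No, this is NOT an identity.

Claim: (x+y)² = x² + y².
Test a specific point where both sides are defined: x = -1, y = 3.
LHS = (x+y)² ≈ 4.0000
RHS = x² + y² ≈ 10.0000
Since 4.0000 ≠ 10.0000, the equation fails at this point, so it cannot hold for all real values of x and y for which both sides are defined.
The correct expansion is (x+y)² = x² + 2xy + y²; the cross term 2xy is missing.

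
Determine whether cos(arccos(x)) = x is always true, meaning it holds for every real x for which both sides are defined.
Claim: cos(arccos(x)) = x.
Reasoning: For -1 ≤ x ≤ 1 (where arccos is defined), arccos(x) is by definition an angle whose cosine equals x. Taking the cosine of that angle returns x. (Note the other order, arccos(cos x) = x, is NOT an identity.)
So the two sides agree for every real x for which both sides are defined.

Conclusion: Yes, this is an identity.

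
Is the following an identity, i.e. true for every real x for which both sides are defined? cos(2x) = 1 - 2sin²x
Claim: cos(2x) = 1 - 2sin²x.
Reasoning: cos(2x) = cos²x - sin²x. Replace cos²x by 1 - sin²x: (1 - sin²x) - sin²x = 1 - 2sin²x.
So the two sides agree for every real x for which both sides are defined.

Conclusion: Yes, this is an identity.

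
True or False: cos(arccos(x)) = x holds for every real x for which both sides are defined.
Claim: cos(arccos(x)) = x.
Reasoning: For -1 ≤ x ≤ 1 (where arccos is defined), arccos(x) is by definition an angle whose cosine equals x. Taking the cosine of that angle returns x. (Note the other order, arccos(cos x) = x, is NOT an identity.)
So the two sides agree for every real x for which both sides are defined.

Conclusion: True.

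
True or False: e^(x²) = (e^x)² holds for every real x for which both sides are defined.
Claim: e^(x²) = (e^x)².
Test a specific point where both sides are defined: x = 3.
LHS = e^(x²) ≈ 8103.0839
RHS = (e^x)² ≈ 403.4288
Since 8103.0839 ≠ 403.4288, the equation fails at this point, so it cannot hold for every real x for which both sides are defined.
(e^x)² = e^(2x), and 2x ≠ x² in general.

Conclusion: False.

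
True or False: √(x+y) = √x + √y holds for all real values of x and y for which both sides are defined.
False.

Claim: √(x+y) = √x + √y.
Test a specific point where both sides are defined: x = 1/2, y = 1/2.
LHS = √(x+y) ≈ 1.0000
RHS = √x + √y ≈ 1.4142
Since 1.0000 ≠ 1.4142, the equation fails at this point, so it cannot hold for all real values of x and y for which both sides are defined.
Squaring the right side gives x + 2√(xy) + y, not x + y.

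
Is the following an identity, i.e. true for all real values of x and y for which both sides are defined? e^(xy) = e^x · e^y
No, this is NOT an identity.

Claim: e^(xy) = e^x · e^y.
Test a specific point where both sides are defined: x = 3/2, y = 2.
LHS = e^(xy) ≈ 20.0855
RHS = e^x · e^y ≈ 33.1155
Since 20.0855 ≠ 33.1155, the equation fails at this point, so it cannot hold for all real values of x and y for which both sides are defined.
e^x · e^y = e^(x+y), not e^(xy).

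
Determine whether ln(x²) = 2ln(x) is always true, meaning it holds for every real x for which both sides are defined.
Yes, this is an identity.

Claim: ln(x²) = 2ln(x).
Reasoning: The right side requires x > 0. For x > 0, x² = (e^(ln x))² = e^(2ln x), so ln(x²) = 2ln(x). (For x < 0 the right side is undefined, so those values are outside the claim.)
So the two sides agree for every real x for which both sides are defined.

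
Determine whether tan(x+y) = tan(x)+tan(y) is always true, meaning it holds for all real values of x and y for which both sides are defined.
Claim: tan(x+y) = tan(x)+tan(y).
Test a specific point where both sides are defined: x = 3π/4, y = 2π/3.
LHS = tan(x+y) ≈ 3.7321
RHS = tan(x)+tan(y) ≈ -2.7321
Since 3.7321 ≠ -2.7321, the equation fails at this point, so it cannot hold for all real values of x and y for which both sides are defined.
The correct formula is tan(x+y) = (tan(x) + tan(y))/(1 - tan(x)tan(y)).

Conclusion: No, this is NOT an identity.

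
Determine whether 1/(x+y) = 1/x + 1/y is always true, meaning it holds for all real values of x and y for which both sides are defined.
Claim: 1/(x+y) = 1/x + 1/y.
Test a specific point where both sides are defined: x = 1, y = -2.
LHS = 1/(x+y) ≈ -1.0000
RHS = 1/x + 1/y ≈ 0.5000
Since -1.0000 ≠ 0.5000, the equation fails at this point, so it cannot hold for all real values of x and y for which both sides are defined.
1/x + 1/y = (x+y)/(xy), which is not 1/(x+y).

Conclusion: No, this is NOT an identity.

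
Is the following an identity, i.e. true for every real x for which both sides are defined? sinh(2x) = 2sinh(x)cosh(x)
Yes, this is an identity.

Claim: sinh(2x) = 2sinh(x)cosh(x).
Reasoning: 2sinh(x)cosh(x) = 2 · (e^x - e^-x)/2 · (e^x + e^-x)/2 = (e^(2x) - e^(-2x))/2 = sinh(2x).
So the two sides agree for every real x for which both sides are defined.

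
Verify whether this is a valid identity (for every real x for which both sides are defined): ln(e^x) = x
Yes, this is an identity.

Claim: ln(e^x) = x.
Reasoning: ln is the inverse of the exponential: ln(e^x) asks for the exponent p with e^p = e^x, and since e^p is one-to-one that exponent is p = x.
So the two sides agree for every real x for which both sides are defined.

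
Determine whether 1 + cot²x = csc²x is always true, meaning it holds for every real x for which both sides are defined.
Yes, this is an identity.

Claim: 1 + cot²x = csc²x.
Reasoning: Start from sin²x + cos²x = 1 and divide every term by sin²x (allowed wherever cot x and csc x are defined): 1 + cot²x = 1/sin²x = csc²x.
So the two sides agree for every real x for which both sides are defined.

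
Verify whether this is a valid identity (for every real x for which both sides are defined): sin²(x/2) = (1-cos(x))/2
Yes, this is an identity.

Claim: sin²(x/2) = (1-cos(x))/2.
Reasoning: Use cos(2θ) = 1 - 2sin²θ with θ = x/2: cos(x) = 1 - 2sin²(x/2). Solving for sin²(x/2) gives (1 - cos(x))/2.
So the two sides agree for every real x for which both sides are defined.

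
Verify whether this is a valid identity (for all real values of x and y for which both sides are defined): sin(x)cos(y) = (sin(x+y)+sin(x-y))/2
Yes, this is an identity.

Claim: sin(x)cos(y) = (sin(x+y)+sin(x-y))/2.
Reasoning: sin(x+y) = sin(x)cos(y) + cos(x)sin(y) and sin(x-y) = sin(x)cos(y) - cos(x)sin(y). Adding, sin(x+y) + sin(x-y) = 2sin(x)cos(y); divide by 2.
So the two sides agree for all real values of x and y for which both sides are defined.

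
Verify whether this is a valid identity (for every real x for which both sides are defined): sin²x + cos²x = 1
Yes, this is an identity.

Claim: sin²x + cos²x = 1.
Reasoning: The point (cos x, sin x) lies on the unit circle X² + Y² = 1, so cos²x + sin²x = 1 for every real x.
So the two sides agree for every real x for which both sides are defined.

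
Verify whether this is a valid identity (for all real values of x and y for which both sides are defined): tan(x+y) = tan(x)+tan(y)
Claim: tan(x+y) = tan(x)+tan(y).
Test a specific point where both sides are defined: x = π/6, y = -π/3.
LHS = tan(x+y) ≈ -0.5774
RHS = tan(x)+tan(y) ≈ -1.1547
Since -0.5774 ≠ -1.1547, the equation fails at this point, so it cannot hold for all real values of x and y for which both sides are defined.
The correct formula is tan(x+y) = (tan(x) + tan(y))/(1 - tan(x)tan(y)).

Conclusion: No, this is NOT an identity.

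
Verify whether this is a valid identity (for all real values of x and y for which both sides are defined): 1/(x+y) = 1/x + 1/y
No, this is NOT an identity.

Claim: 1/(x+y) = 1/x + 1/y.
Test a specific point where both sides are defined: x = 1, y = 1/2.
LHS = 1/(x+y) ≈ 0.6667
RHS = 1/x + 1/y ≈ 3.0000
Since 0.6667 ≠ 3.0000, the equation fails at this point, so it cannot hold for all real values of x and y for which both sides are defined.
1/x + 1/y = (x+y)/(xy), which is not 1/(x+y).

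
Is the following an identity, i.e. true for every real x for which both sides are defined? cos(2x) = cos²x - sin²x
Yes, this is an identity.

Claim: cos(2x) = cos²x - sin²x.
Reasoning: Put y = x in the addition formula cos(x+y) = cos(x)cos(y) - sin(x)sin(y): cos(2x) = cos²x - sin²x.
So the two sides agree for every real x for which both sides are defined.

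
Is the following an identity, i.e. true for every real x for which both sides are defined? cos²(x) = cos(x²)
No, this is NOT an identity.

Claim: cos²(x) = cos(x²).
Test a specific point where both sides are defined: x = -π/4.
LHS = cos²(x) ≈ 0.5000
RHS = cos(x²) ≈ 0.8157
Since 0.5000 ≠ 0.8157, the equation fails at this point, so it cannot hold for every real x for which both sides are defined.
cos²(x) means (cos x)², squaring the output; cos(x²) squares the input. These are different functions.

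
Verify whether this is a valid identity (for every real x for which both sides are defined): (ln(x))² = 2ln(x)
Claim: (ln(x))² = 2ln(x).
Test a specific point where both sides are defined: x = 3/2.
LHS = (ln(x))² ≈ 0.1644
RHS = 2ln(x) ≈ 0.8109
Since 0.1644 ≠ 0.8109, the equation fails at this point, so it cannot hold for every real x for which both sides are defined.
2ln(x) equals ln(x²), which is not the same as (ln x)².

Conclusion: No, this is NOT an identity.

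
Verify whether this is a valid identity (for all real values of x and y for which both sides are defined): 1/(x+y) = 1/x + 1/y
Claim: 1/(x+y) = 1/x + 1/y.
Test a specific point where both sides are defined: x = 1, y = 3/2.
LHS = 1/(x+y) ≈ 0.4000
RHS = 1/x + 1/y ≈ 1.6667
Since 0.4000 ≠ 1.6667, the equation fails at this point, so it cannot hold for all real values of x and y for which both sides are defined.
1/x + 1/y = (x+y)/(xy), which is not 1/(x+y).

Conclusion: No, this is NOT an identity.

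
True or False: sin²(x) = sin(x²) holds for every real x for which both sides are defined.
False.

Claim: sin²(x) = sin(x²).
Test a specific point where both sides are defined: x = -π/6.
LHS = sin²(x) ≈ 0.2500
RHS = sin(x²) ≈ 0.2707
Since 0.2500 ≠ 0.2707, the equation fails at this point, so it cannot hold for every real x for which both sides are defined.
sin²(x) means (sin x)², squaring the output; sin(x²) squares the input. These are different functions.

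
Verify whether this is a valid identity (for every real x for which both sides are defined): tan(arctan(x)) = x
Claim: tan(arctan(x)) = x.
Reasoning: For every real x, arctan(x) is by definition the angle in (-π/2, π/2) whose tangent equals x. Taking the tangent of that angle returns x.
So the two sides agree for every real x for which both sides are defined.

Conclusion: Yes, this is an identity.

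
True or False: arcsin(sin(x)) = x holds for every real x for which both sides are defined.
Claim: arcsin(sin(x)) = x.
Test a specific point where both sides are defined: x = π.
LHS = arcsin(sin(x)) ≈ 0.0000
RHS = x ≈ 3.1416
Since 0.0000 ≠ 3.1416, the equation fails at this point, so it cannot hold for every real x for which both sides are defined.
arcsin only returns values in [-π/2, π/2], so arcsin(sin(x)) = x holds only for x in that interval, not for all real x.

Conclusion: False.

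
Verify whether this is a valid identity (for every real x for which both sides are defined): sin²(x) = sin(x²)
Claim: sin²(x) = sin(x²).
Test a specific point where both sides are defined: x = -π/6.
LHS = sin²(x) ≈ 0.2500
RHS = sin(x²) ≈ 0.2707
Since 0.2500 ≠ 0.2707, the equation fails at this point, so it cannot hold for every real x for which both sides are defined.
sin²(x) means (sin x)², squaring the output; sin(x²) squares the input. These are different functions.

Conclusion: No, this is NOT an identity.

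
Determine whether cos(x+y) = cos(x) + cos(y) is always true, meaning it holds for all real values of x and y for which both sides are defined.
No, this is NOT an identity.

Claim: cos(x+y) = cos(x) + cos(y).
Test a specific point where both sides are defined: x = -π/2, y = π/2.
LHS = cos(x+y) ≈ 1.0000
RHS = cos(x) + cos(y) ≈ 0.0000
Since 1.0000 ≠ 0.0000, the equation fails at this point, so it cannot hold for all real values of x and y for which both sides are defined.
The correct expansion is cos(x+y) = cos(x)cos(y) - sin(x)sin(y); cosine is not additive.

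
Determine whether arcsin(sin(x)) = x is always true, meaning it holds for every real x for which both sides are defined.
Claim: arcsin(sin(x)) = x.
Test a specific point where both sides are defined: x = 2π/3.
LHS = arcsin(sin(x)) ≈ 1.0472
RHS = x ≈ 2.0944
Since 1.0472 ≠ 2.0944, the equation fails at this point, so it cannot hold for every real x for which both sides are defined.
arcsin only returns values in [-π/2, π/2], so arcsin(sin(x)) = x holds only for x in that interval, not for all real x.

Conclusion: No, this is NOT an identity.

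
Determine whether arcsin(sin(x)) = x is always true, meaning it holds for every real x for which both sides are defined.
Claim: arcsin(sin(x)) = x.
Test a specific point where both sides are defined: x = 3π/4.
LHS = arcsin(sin(x)) ≈ 0.7854
RHS = x ≈ 2.3562
Since 0.7854 ≠ 2.3562, the equation fails at this point, so it cannot hold for every real x for which both sides are defined.
arcsin only returns values in [-π/2, π/2], so arcsin(sin(x)) = x holds only for x in that interval, not for all real x.

Conclusion: No, this is NOT an identity.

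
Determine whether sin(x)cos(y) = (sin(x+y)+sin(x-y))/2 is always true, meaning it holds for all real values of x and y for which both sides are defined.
Claim: sin(x)cos(y) = (sin(x+y)+sin(x-y))/2.
Reasoning: sin(x+y) = sin(x)cos(y) + cos(x)sin(y) and sin(x-y) = sin(x)cos(y) - cos(x)sin(y). Adding, sin(x+y) + sin(x-y) = 2sin(x)cos(y); divide by 2.
So the two sides agree for all real values of x and y for which both sides are defined.

Conclusion: Yes, this is an identity.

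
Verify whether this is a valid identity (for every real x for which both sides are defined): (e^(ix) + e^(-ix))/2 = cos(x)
Claim: (e^(ix) + e^(-ix))/2 = cos(x).
Reasoning: By Euler's formula e^(ix) = cos(x) + i·sin(x) and e^(-ix) = cos(x) - i·sin(x). Adding cancels the sine terms: e^(ix) + e^(-ix) = 2cos(x); divide by 2.
So the two sides agree for every real x for which both sides are defined.

Conclusion: Yes, this is an identity.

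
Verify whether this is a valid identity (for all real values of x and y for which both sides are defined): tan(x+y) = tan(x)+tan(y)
Claim: tan(x+y) = tan(x)+tan(y).
Test a specific point where both sides are defined: x = -π/4, y = 2π/3.
LHS = tan(x+y) ≈ 3.7321
RHS = tan(x)+tan(y) ≈ -2.7321
Since 3.7321 ≠ -2.7321, the equation fails at this point, so it cannot hold for all real values of x and y for which both sides are defined.
The correct formula is tan(x+y) = (tan(x) + tan(y))/(1 - tan(x)tan(y)).

Conclusion: No, this is NOT an identity.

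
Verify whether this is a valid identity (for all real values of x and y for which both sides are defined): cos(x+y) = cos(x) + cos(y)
Claim: cos(x+y) = cos(x) + cos(y).
Test a specific point where both sides are defined: x = π/2, y = π/6.
LHS = cos(x+y) ≈ -0.5000
RHS = cos(x) + cos(y) ≈ 0.8660
Since -0.5000 ≠ 0.8660, the equation fails at this point, so it cannot hold for all real values of x and y for which both sides are defined.
The correct expansion is cos(x+y) = cos(x)cos(y) - sin(x)sin(y); cosine is not additive.

Conclusion: No, this is NOT an identity.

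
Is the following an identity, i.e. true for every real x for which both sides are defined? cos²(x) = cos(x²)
No, this is NOT an identity.

Claim: cos²(x) = cos(x²).
Test a specific point where both sides are defined: x = -π/2.
LHS = cos²(x) ≈ 0.0000
RHS = cos(x²) ≈ -0.7812
Since 0.0000 ≠ -0.7812, the equation fails at this point, so it cannot hold for every real x for which both sides are defined.
cos²(x) means (cos x)², squaring the output; cos(x²) squares the input. These are different functions.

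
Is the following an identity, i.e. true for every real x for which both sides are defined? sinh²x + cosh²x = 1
Claim: sinh²x + cosh²x = 1.
Test a specific point where both sides are defined: x = 3/2.
LHS = sinh²x + cosh²x ≈ 10.0677
RHS = 1 ≈ 1.0000
Since 10.0677 ≠ 1.0000, the equation fails at this point, so it cannot hold for every real x for which both sides are defined.
The correct hyperbolic identity is cosh²x - sinh²x = 1 (a difference); the sum sinh²x + cosh²x equals cosh(2x).

Conclusion: No, this is NOT an identity.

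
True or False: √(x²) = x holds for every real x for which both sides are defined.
Claim: √(x²) = x.
Test a specific point where both sides are defined: x = -2.
LHS = √(x²) ≈ 2.0000
RHS = x ≈ -2.0000
Since 2.0000 ≠ -2.0000, the equation fails at this point, so it cannot hold for every real x for which both sides are defined.
√(x²) = |x|, which differs from x whenever x < 0 (both sides are defined for every real x).

Conclusion: False.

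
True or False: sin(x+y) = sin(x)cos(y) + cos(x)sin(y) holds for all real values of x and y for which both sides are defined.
True.

Claim: sin(x+y) = sin(x)cos(y) + cos(x)sin(y).
Reasoning: By Euler's formula e^(i(x+y)) = e^(ix)·e^(iy) = (cos x + i·sin x)(cos y + i·sin y). The imaginary part of the left side is sin(x+y); the imaginary part of the product is sin(x)cos(y) + cos(x)sin(y).
So the two sides agree for all real values of x and y for which both sides are defined.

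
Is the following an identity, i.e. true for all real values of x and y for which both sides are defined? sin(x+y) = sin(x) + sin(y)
Claim: sin(x+y) = sin(x) + sin(y).
Test a specific point where both sides are defined: x = -π/3, y = -π/4.
LHS = sin(x+y) ≈ -0.9659
RHS = sin(x) + sin(y) ≈ -1.5731
Since -0.9659 ≠ -1.5731, the equation fails at this point, so it cannot hold for all real values of x and y for which both sides are defined.
The correct expansion is sin(x+y) = sin(x)cos(y) + cos(x)sin(y); sine is not additive.

Conclusion: No, this is NOT an identity.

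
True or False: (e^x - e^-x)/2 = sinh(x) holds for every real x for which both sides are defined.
Claim: (e^x - e^-x)/2 = sinh(x).
Reasoning: This is exactly the definition of the hyperbolic sine: sinh(x) := (e^x - e^-x)/2.
So the two sides agree for every real x for which both sides are defined.

Conclusion: True.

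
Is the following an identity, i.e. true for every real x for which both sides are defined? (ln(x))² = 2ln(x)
No, this is NOT an identity.

Claim: (ln(x))² = 2ln(x).
Test a specific point where both sides are defined: x = 1/2.
LHS = (ln(x))² ≈ 0.4805
RHS = 2ln(x) ≈ -1.3863
Since 0.4805 ≠ -1.3863, the equation fails at this point, so it cannot hold for every real x for which both sides are defined.
2ln(x) equals ln(x²), which is not the same as (ln x)².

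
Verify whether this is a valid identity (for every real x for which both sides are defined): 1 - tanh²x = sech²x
Claim: 1 - tanh²x = sech²x.
Reasoning: Divide cosh²x - sinh²x = 1 through by cosh²x (never zero): 1 - tanh²x = 1/cosh²x = sech²x.
So the two sides agree for every real x for which both sides are defined.

Conclusion: Yes, this is an identity.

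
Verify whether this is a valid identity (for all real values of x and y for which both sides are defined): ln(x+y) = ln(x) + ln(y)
Claim: ln(x+y) = ln(x) + ln(y).
Test a specific point where both sides are defined: x = 2, y = 1.
LHS = ln(x+y) ≈ 1.0986
RHS = ln(x) + ln(y) ≈ 0.6931
Since 1.0986 ≠ 0.6931, the equation fails at this point, so it cannot hold for all real values of x and y for which both sides are defined.
ln(x) + ln(y) = ln(xy), not ln(x+y).

Conclusion: No, this is NOT an identity.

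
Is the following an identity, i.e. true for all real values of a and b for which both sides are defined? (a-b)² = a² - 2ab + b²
Yes, this is an identity.

Claim: (a-b)² = a² - 2ab + b².
Reasoning: Expand: (a-b)² = (a-b)(a-b) = a·a - a·b - b·a + b·b = a² - 2ab + b².
So the two sides agree for all real values of a and b for which both sides are defined.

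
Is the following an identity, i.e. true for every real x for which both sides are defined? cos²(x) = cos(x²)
Claim: cos²(x) = cos(x²).
Test a specific point where both sides are defined: x = π/2.
LHS = cos²(x) ≈ 0.0000
RHS = cos(x²) ≈ -0.7812
Since 0.0000 ≠ -0.7812, the equation fails at this point, so it cannot hold for every real x for which both sides are defined.
cos²(x) means (cos x)², squaring the output; cos(x²) squares the input. These are different functions.

Conclusion: No, this is NOT an identity.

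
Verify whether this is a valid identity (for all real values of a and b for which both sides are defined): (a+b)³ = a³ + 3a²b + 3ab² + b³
Claim: (a+b)³ = a³ + 3a²b + 3ab² + b³.
Reasoning: (a+b)³ = (a+b)(a+b)² = (a+b)(a² + 2ab + b²) = a³ + 2a²b + ab² + a²b + 2ab² + b³ = a³ + 3a²b + 3ab² + b³.
So the two sides agree for all real values of a and b for which both sides are defined.

Conclusion: Yes, this is an identity.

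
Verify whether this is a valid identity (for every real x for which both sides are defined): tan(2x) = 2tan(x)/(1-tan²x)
Claim: tan(2x) = 2tan(x)/(1-tan²x).
Reasoning: tan(2x) = sin(2x)/cos(2x) = 2sin(x)cos(x) / (cos²x - sin²x). Divide numerator and denominator by cos²x: 2tan(x) / (1 - tan²x).
So the two sides agree for every real x for which both sides are defined.

Conclusion: Yes, this is an identity.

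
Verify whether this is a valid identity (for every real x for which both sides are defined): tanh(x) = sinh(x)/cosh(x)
Yes, this is an identity.

Claim: tanh(x) = sinh(x)/cosh(x).
Reasoning: tanh(x) is defined as sinh(x)/cosh(x) = (e^x - e^-x)/(e^x + e^-x); cosh(x) ≥ 1 is never zero, so this holds for every real x.
So the two sides agree for every real x for which both sides are defined.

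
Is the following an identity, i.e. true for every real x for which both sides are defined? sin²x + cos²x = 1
Yes, this is an identity.

Claim: sin²x + cos²x = 1.
Reasoning: The point (cos x, sin x) lies on the unit circle X² + Y² = 1, so cos²x + sin²x = 1 for every real x.
So the two sides agree for every real x for which both sides are defined.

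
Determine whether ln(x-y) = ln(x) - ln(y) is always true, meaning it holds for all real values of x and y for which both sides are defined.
No, this is NOT an identity.

Claim: ln(x-y) = ln(x) - ln(y).
Test a specific point where both sides are defined: x = 5, y = 4.
LHS = ln(x-y) ≈ 0.0000
RHS = ln(x) - ln(y) ≈ 0.2231
Since 0.0000 ≠ 0.2231, the equation fails at this point, so it cannot hold for all real values of x and y for which both sides are defined.
ln(x) - ln(y) = ln(x/y), not ln(x-y).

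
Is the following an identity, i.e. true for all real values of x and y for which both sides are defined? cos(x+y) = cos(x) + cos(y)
Claim: cos(x+y) = cos(x) + cos(y).
Test a specific point where both sides are defined: x = -π/6, y = 3π/4.
LHS = cos(x+y) ≈ -0.2588
RHS = cos(x) + cos(y) ≈ 0.1589
Since -0.2588 ≠ 0.1589, the equation fails at this point, so it cannot hold for all real values of x and y for which both sides are defined.
The correct expansion is cos(x+y) = cos(x)cos(y) - sin(x)sin(y); cosine is not additive.

Conclusion: No, this is NOT an identity.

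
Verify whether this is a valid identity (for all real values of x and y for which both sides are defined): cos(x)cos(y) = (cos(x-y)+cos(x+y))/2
Claim: cos(x)cos(y) = (cos(x-y)+cos(x+y))/2.
Reasoning: cos(x-y) = cos(x)cos(y) + sin(x)sin(y) and cos(x+y) = cos(x)cos(y) - sin(x)sin(y). Adding, cos(x-y) + cos(x+y) = 2cos(x)cos(y); divide by 2.
So the two sides agree for all real values of x and y for which both sides are defined.

Conclusion: Yes, this is an identity.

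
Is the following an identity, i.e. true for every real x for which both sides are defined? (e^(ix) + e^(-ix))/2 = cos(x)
Claim: (e^(ix) + e^(-ix))/2 = cos(x).
Reasoning: By Euler's formula e^(ix) = cos(x) + i·sin(x) and e^(-ix) = cos(x) - i·sin(x). Adding cancels the sine terms: e^(ix) + e^(-ix) = 2cos(x); divide by 2.
So the two sides agree for every real x for which both sides are defined.

Conclusion: Yes, this is an identity.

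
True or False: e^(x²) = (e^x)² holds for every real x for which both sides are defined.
False.

Claim: e^(x²) = (e^x)².
Test a specific point where both sides are defined: x = -1.
LHS = e^(x²) ≈ 2.7183
RHS = (e^x)² ≈ 0.1353
Since 2.7183 ≠ 0.1353, the equation fails at this point, so it cannot hold for every real x for which both sides are defined.
(e^x)² = e^(2x), and 2x ≠ x² in general.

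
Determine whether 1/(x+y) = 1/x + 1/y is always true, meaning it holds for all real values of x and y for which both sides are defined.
No, this is NOT an identity.

Claim: 1/(x+y) = 1/x + 1/y.
Test a specific point where both sides are defined: x = -3, y = 1.
LHS = 1/(x+y) ≈ -0.5000
RHS = 1/x + 1/y ≈ 0.6667
Since -0.5000 ≠ 0.6667, the equation fails at this point, so it cannot hold for all real values of x and y for which both sides are defined.
1/x + 1/y = (x+y)/(xy), which is not 1/(x+y).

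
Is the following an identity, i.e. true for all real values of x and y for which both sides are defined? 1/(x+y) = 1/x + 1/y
No, this is NOT an identity.

Claim: 1/(x+y) = 1/x + 1/y.
Test a specific point where both sides are defined: x = 2, y = 1.
LHS = 1/(x+y) ≈ 0.3333
RHS = 1/x + 1/y ≈ 1.5000
Since 0.3333 ≠ 1.5000, the equation fails at this point, so it cannot hold for all real values of x and y for which both sides are defined.
1/x + 1/y = (x+y)/(xy), which is not 1/(x+y).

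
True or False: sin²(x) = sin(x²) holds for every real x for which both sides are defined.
Claim: sin²(x) = sin(x²).
Test a specific point where both sides are defined: x = 2π/3.
LHS = sin²(x) ≈ 0.7500
RHS = sin(x²) ≈ -0.9474
Since 0.7500 ≠ -0.9474, the equation fails at this point, so it cannot hold for every real x for which both sides are defined.
sin²(x) means (sin x)², squaring the output; sin(x²) squares the input. These are different functions.

Conclusion: False.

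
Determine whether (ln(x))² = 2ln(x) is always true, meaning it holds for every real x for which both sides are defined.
Claim: (ln(x))² = 2ln(x).
Test a specific point where both sides are defined: x = 5.
LHS = (ln(x))² ≈ 2.5903
RHS = 2ln(x) ≈ 3.2189
Since 2.5903 ≠ 3.2189, the equation fails at this point, so it cannot hold for every real x for which both sides are defined.
2ln(x) equals ln(x²), which is not the same as (ln x)².

Conclusion: No, this is NOT an identity.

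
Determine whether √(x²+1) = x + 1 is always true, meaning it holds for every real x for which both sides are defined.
Claim: √(x²+1) = x + 1.
Test a specific point where both sides are defined: x = 3.
LHS = √(x²+1) ≈ 3.1623
RHS = x + 1 ≈ 4.0000
Since 3.1623 ≠ 4.0000, the equation fails at this point, so it cannot hold for every real x for which both sides are defined.
(x+1)² = x² + 2x + 1 ≠ x² + 1 unless x = 0.

Conclusion: No, this is NOT an identity.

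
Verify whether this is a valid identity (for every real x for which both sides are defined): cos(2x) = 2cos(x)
No, this is NOT an identity.

Claim: cos(2x) = 2cos(x).
Test a specific point where both sides are defined: x = -π/2.
LHS = cos(2x) ≈ -1.0000
RHS = 2cos(x) ≈ 0.0000
Since -1.0000 ≠ 0.0000, the equation fails at this point, so it cannot hold for every real x for which both sides are defined.
The correct double-angle formula is cos(2x) = cos²x - sin²x.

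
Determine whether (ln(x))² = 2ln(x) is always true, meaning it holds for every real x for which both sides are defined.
Claim: (ln(x))² = 2ln(x).
Test a specific point where both sides are defined: x = 3/2.
LHS = (ln(x))² ≈ 0.1644
RHS = 2ln(x) ≈ 0.8109
Since 0.1644 ≠ 0.8109, the equation fails at this point, so it cannot hold for every real x for which both sides are defined.
2ln(x) equals ln(x²), which is not the same as (ln x)².

Conclusion: No, this is NOT an identity.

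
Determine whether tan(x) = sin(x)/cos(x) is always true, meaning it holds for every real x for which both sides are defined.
Yes, this is an identity.

Claim: tan(x) = sin(x)/cos(x).
Reasoning: For an angle x whose terminal point on the unit circle is (cos x, sin x), tan(x) is defined as the ratio (second coordinate)/(first coordinate) = sin(x)/cos(x), wherever cos(x) ≠ 0.
So the two sides agree for every real x for which both sides are defined.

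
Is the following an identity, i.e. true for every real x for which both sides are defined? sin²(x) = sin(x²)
Claim: sin²(x) = sin(x²).
Test a specific point where both sides are defined: x = 3π/4.
LHS = sin²(x) ≈ 0.5000
RHS = sin(x²) ≈ -0.6680
Since 0.5000 ≠ -0.6680, the equation fails at this point, so it cannot hold for every real x for which both sides are defined.
sin²(x) means (sin x)², squaring the output; sin(x²) squares the input. These are different functions.

Conclusion: No, this is NOT an identity.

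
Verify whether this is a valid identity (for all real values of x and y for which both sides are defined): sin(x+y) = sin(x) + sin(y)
Claim: sin(x+y) = sin(x) + sin(y).
Test a specific point where both sides are defined: x = -π/6, y = -π/2.
LHS = sin(x+y) ≈ -0.8660
RHS = sin(x) + sin(y) ≈ -1.5000
Since -0.8660 ≠ -1.5000, the equation fails at this point, so it cannot hold for all real values of x and y for which both sides are defined.
The correct expansion is sin(x+y) = sin(x)cos(y) + cos(x)sin(y); sine is not additive.

Conclusion: No, this is NOT an identity.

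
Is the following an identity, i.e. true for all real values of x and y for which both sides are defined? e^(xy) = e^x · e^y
Claim: e^(xy) = e^x · e^y.
Test a specific point where both sides are defined: x = -3, y = 2.
LHS = e^(xy) ≈ 0.0025
RHS = e^x · e^y ≈ 0.3679
Since 0.0025 ≠ 0.3679, the equation fails at this point, so it cannot hold for all real values of x and y for which both sides are defined.
e^x · e^y = e^(x+y), not e^(xy).

Conclusion: No, this is NOT an identity.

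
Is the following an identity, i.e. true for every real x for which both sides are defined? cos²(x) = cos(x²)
Claim: cos²(x) = cos(x²).
Test a specific point where both sides are defined: x = π/3.
LHS = cos²(x) ≈ 0.2500
RHS = cos(x²) ≈ 0.4566
Since 0.2500 ≠ 0.4566, the equation fails at this point, so it cannot hold for every real x for which both sides are defined.
cos²(x) means (cos x)², squaring the output; cos(x²) squares the input. These are different functions.

Conclusion: No, this is NOT an identity.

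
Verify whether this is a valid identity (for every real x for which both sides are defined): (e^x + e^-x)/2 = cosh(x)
Claim: (e^x + e^-x)/2 = cosh(x).
Reasoning: This is exactly the definition of the hyperbolic cosine: cosh(x) := (e^x + e^-x)/2.
So the two sides agree for every real x for which both sides are defined.

Conclusion: Yes, this is an identity.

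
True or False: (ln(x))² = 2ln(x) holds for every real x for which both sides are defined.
Claim: (ln(x))² = 2ln(x).
Test a specific point where both sides are defined: x = 5.
LHS = (ln(x))² ≈ 2.5903
RHS = 2ln(x) ≈ 3.2189
Since 2.5903 ≠ 3.2189, the equation fails at this point, so it cannot hold for every real x for which both sides are defined.
2ln(x) equals ln(x²), which is not the same as (ln x)².

Conclusion: False.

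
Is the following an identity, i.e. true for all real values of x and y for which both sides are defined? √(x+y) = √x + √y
No, this is NOT an identity.

Claim: √(x+y) = √x + √y.
Test a specific point where both sides are defined: x = 1/2, y = 1.
LHS = √(x+y) ≈ 1.2247
RHS = √x + √y ≈ 1.7071
Since 1.2247 ≠ 1.7071, the equation fails at this point, so it cannot hold for all real values of x and y for which both sides are defined.
Squaring the right side gives x + 2√(xy) + y, not x + y.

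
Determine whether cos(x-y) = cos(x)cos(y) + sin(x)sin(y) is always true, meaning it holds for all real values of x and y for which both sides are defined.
Yes, this is an identity.

Claim: cos(x-y) = cos(x)cos(y) + sin(x)sin(y).
Reasoning: Replace y by -y in cos(x+y) = cos(x)cos(y) - sin(x)sin(y) and use cos(-y) = cos(y), sin(-y) = -sin(y): cos(x-y) = cos(x)cos(y) + sin(x)sin(y).
So the two sides agree for all real values of x and y for which both sides are defined.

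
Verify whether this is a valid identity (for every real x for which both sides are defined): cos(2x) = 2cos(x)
No, this is NOT an identity.

Claim: cos(2x) = 2cos(x).
Test a specific point where both sides are defined: x = -π/2.
LHS = cos(2x) ≈ -1.0000
RHS = 2cos(x) ≈ 0.0000
Since -1.0000 ≠ 0.0000, the equation fails at this point, so it cannot hold for every real x for which both sides are defined.
The correct double-angle formula is cos(2x) = cos²x - sin²x.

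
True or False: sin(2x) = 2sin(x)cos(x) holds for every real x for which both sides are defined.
Claim: sin(2x) = 2sin(x)cos(x).
Reasoning: Put y = x in the addition formula sin(x+y) = sin(x)cos(y) + cos(x)sin(y): sin(2x) = sin(x)cos(x) + cos(x)sin(x) = 2sin(x)cos(x).
So the two sides agree for every real x for which both sides are defined.

Conclusion: True.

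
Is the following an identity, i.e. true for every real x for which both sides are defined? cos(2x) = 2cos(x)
No, this is NOT an identity.

Claim: cos(2x) = 2cos(x).
Test a specific point where both sides are defined: x = π/2.
LHS = cos(2x) ≈ -1.0000
RHS = 2cos(x) ≈ 0.0000
Since -1.0000 ≠ 0.0000, the equation fails at this point, so it cannot hold for every real x for which both sides are defined.
The correct double-angle formula is cos(2x) = cos²x - sin²x.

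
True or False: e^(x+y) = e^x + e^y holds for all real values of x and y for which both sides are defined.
False.

Claim: e^(x+y) = e^x + e^y.
Test a specific point where both sides are defined: x = 4, y = 1/2.
LHS = e^(x+y) ≈ 90.0171
RHS = e^x + e^y ≈ 56.2469
Since 90.0171 ≠ 56.2469, the equation fails at this point, so it cannot hold for all real values of x and y for which both sides are defined.
The correct rule is e^(x+y) = e^x · e^y (a product, not a sum).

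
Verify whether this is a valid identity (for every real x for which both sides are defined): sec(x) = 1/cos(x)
Yes, this is an identity.

Claim: sec(x) = 1/cos(x).
Reasoning: sec(x) is by definition the reciprocal of cos(x), wherever cos(x) ≠ 0.
So the two sides agree for every real x for which both sides are defined.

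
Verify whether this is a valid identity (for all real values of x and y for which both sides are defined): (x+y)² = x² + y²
Claim: (x+y)² = x² + y².
Test a specific point where both sides are defined: x = 3, y = 2.
LHS = (x+y)² ≈ 25.0000
RHS = x² + y² ≈ 13.0000
Since 25.0000 ≠ 13.0000, the equation fails at this point, so it cannot hold for all real values of x and y for which both sides are defined.
The correct expansion is (x+y)² = x² + 2xy + y²; the cross term 2xy is missing.

Conclusion: No, this is NOT an identity.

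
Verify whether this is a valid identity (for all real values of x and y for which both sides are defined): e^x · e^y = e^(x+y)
Yes, this is an identity.

Claim: e^x · e^y = e^(x+y).
Reasoning: This is the law of exponents for a common base: multiplying powers adds exponents. E.g. from the series, (Σ x^j/j!)(Σ y^k/k!) = Σ_m (Σ_{j+k=m} x^j y^k/(j!k!)) = Σ_m (x+y)^m/m! by the binomial theorem.
So the two sides agree for all real values of x and y for which both sides are defined.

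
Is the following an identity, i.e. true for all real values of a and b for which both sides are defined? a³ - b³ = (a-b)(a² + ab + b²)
Claim: a³ - b³ = (a-b)(a² + ab + b²).
Reasoning: Expand the right side: (a-b)(a² + ab + b²) = a³ + a²b + ab² - a²b - ab² - b³ = a³ - b³ (the middle terms cancel in pairs).
So the two sides agree for all real values of a and b for which both sides are defined.

Conclusion: Yes, this is an identity.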